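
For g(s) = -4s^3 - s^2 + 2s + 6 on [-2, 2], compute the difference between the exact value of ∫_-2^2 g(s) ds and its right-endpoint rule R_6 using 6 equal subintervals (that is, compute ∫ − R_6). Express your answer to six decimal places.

Exact integral: ∫_-2^2 g(s) ds ≈ 18.66666667.
R_6 ≈ -0.29629630.
Error ≈ 18.66666667 − (-0.29629630) ≈ 18.962963.

18.962963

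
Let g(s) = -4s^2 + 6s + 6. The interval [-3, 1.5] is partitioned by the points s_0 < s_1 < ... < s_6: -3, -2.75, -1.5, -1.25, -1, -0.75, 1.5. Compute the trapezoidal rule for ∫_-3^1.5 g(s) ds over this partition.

-42.6875

Subinterval widths: 0.25, 1.25, 0.25, 0.25, 0.25, 2.25.
g(-3) = -48, g(-2.75) = -40.75, g(-1.5) = -12, g(-1.25) = -7.75, g(-1) = -4, g(-0.75) = -0.75, g(1.5) = 6.
On each subinterval the trapezoid contributes (Δs_i/2)·[g(s_{i-1}) + g(s_i)].
Sum = -42.6875.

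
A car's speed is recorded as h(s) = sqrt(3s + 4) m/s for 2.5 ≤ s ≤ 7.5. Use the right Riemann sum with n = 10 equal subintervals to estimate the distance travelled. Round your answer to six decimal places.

22.084620

Δs = (7.5 − 2.5)/10 = 0.5.
Right endpoints: 3, 3.5, 4, 4.5, 5, 5.5, 6, 6.5, 7, 7.5.
h(3) ≈ 3.605551, h(3.5) ≈ 3.807887, h(4) ≈ 4.000000, h(4.5) ≈ 4.183300, h(5) ≈ 4.358899, h(5.5) ≈ 4.527693, h(6) ≈ 4.690416, h(6.5) ≈ 4.847680, h(7) ≈ 5.000000, h(7.5) ≈ 5.147815.
Sum = Δs · [h(3) + h(3.5) + h(4) + ...].
Sum ≈ 22.084620.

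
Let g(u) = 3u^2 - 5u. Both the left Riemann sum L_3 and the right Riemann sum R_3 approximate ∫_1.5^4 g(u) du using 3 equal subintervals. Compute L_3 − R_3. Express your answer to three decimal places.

L_3 ≈ 15.13889.
R_3 ≈ 39.09722.
L_3 − R_3 ≈ -23.958.

-23.958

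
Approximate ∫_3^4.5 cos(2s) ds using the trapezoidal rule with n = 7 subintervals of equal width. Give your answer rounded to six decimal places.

Δs = (4.5 − 3)/7 = 3/14.
f(3) ≈ 0.960170, f(45/14) ≈ 0.989450, f(24/7) ≈ 0.839759, f(51/14) ≈ 0.538173, f(27/7) ≈ 0.139242, f(57/14) ≈ -0.284875, f(30/7) ≈ -0.657463, f(4.5) ≈ -0.911130.
T_7 = (Δs/2)·[f(s_0) + 2f(s_1) + ... + 2f(s_{6}) + f(s_7)].
Sum ≈ 0.340458.

0.340458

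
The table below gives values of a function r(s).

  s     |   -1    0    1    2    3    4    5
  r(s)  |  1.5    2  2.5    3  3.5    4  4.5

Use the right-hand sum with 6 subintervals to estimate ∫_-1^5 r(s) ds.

Δs = 1.
Sum = 1·[2 + 2.5 + 3 + 3.5 + 4 + 4.5] = 19.5.

19.5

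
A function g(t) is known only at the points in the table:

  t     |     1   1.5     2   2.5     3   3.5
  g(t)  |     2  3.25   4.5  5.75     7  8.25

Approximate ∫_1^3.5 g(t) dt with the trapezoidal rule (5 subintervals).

12.8125

Δt = 0.5.
T_5 = (0.5/2)·[2 + 2·3.25 + 2·4.5 + 2·5.75 + 2·7 + 8.25] = 12.8125.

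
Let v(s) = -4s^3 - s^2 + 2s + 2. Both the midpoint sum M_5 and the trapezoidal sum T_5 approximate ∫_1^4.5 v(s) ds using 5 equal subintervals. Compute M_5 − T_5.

M_5 = -407.995.
T_5 = -422.5725.
M_5 − T_5 = 14.5775.

14.5775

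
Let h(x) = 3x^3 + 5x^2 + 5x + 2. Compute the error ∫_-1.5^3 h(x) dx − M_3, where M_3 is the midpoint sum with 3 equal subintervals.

9.9140625

Exact integral: ∫_-1.5^3 h(x) dx = 133.453125.
M_3 = 123.5390625.
Error = 133.453125 − 123.5390625 = 9.9140625.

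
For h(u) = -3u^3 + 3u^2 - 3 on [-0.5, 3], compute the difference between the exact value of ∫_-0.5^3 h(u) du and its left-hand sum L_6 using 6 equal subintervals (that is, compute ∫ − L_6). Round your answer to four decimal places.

-14.4405

Exact integral: ∫_-0.5^3 h(u) du = -44.078125.
L_6 ≈ -29.637587.
Error ≈ -44.078125 − (-29.637587) ≈ -14.4405.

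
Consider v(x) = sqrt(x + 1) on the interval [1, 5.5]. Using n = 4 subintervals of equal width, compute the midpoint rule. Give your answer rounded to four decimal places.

9.1704

Δx = (5.5 − 1)/4 = 1.125.
Midpoints: 1.5625, 2.6875, 3.8125, 4.9375.
v(1.5625) ≈ 1.6008, v(2.6875) ≈ 1.9203, v(3.8125) ≈ 2.1937, v(4.9375) ≈ 2.4367.
Sum = Δx · [v(1.5625) + v(2.6875) + v(3.8125) + v(4.9375)].
Sum ≈ 9.1704.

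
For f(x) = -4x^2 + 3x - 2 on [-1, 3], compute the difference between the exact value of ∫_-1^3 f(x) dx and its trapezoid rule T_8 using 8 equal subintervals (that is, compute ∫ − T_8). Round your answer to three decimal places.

Exact integral: ∫_-1^3 f(x) dx ≈ -33.33333.
T_8 = -34.
Error ≈ -33.33333 − (-34) ≈ 0.667.

0.667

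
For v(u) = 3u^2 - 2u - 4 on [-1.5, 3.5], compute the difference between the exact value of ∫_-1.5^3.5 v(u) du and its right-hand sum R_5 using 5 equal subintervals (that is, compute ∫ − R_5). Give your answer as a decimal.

Exact integral: ∫_-1.5^3.5 v(u) du = 16.25.
R_5 = 28.75.
Error = 16.25 − 28.75 = -12.5.

-12.5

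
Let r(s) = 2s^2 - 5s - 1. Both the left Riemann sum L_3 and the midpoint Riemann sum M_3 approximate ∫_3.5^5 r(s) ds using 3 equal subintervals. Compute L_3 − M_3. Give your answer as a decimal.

L_3 = 17.
M_3 = 21.3125.
L_3 − M_3 = -4.3125.

-4.3125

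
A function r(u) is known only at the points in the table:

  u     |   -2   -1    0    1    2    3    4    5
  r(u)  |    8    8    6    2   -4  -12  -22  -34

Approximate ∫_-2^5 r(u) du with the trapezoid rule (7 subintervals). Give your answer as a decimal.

Δu = 1.
T_7 = (1/2)·[8 + 2·8 + 2·6 + 2·2 + 2·(-4) + 2·(-12) + 2·(-22) + (-34)] = -35.

-35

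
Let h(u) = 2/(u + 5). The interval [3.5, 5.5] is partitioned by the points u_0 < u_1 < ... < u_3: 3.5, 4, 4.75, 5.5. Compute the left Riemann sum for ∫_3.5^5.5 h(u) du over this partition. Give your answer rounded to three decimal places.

0.438

Subinterval widths: 0.5, 0.75, 0.75.
Left endpoints: 3.5, 4, 4.75.
h(3.5) = 4/17, h(4) = 2/9, h(4.75) = 8/39.
Sum = Σ Δu_i · h(u_i).
Sum ≈ 0.438.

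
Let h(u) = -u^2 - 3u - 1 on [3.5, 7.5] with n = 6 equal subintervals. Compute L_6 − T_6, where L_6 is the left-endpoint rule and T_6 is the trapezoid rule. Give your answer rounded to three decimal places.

L_6 ≈ -177.96296.
T_6 ≈ -196.62963.
L_6 − T_6 ≈ 18.667.

18.667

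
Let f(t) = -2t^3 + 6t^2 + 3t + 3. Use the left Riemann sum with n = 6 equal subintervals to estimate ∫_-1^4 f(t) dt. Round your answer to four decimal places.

Δt = (4 − (-1))/6 = 5/6.
Left endpoints: -1, -1/6, 2/3, 1.5, 7/3, 19/6.
f(-1) = 8, f(-1/6) = 289/108, f(2/3) = 191/27, f(1.5) = 14.25, f(7/3) = 466/27, f(19/6) = 989/108.
Sum = Δt · [f(-1) + f(-1/6) + f(2/3) + ...].
Sum ≈ 48.6806.

48.6806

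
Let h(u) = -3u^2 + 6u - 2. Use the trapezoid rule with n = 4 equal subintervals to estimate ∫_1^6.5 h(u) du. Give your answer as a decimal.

-166.07421875

Δu = (6.5 − 1)/4 = 1.375.
h(1) = 1, h(2.375) = -4.671875, h(3.75) = -21.6875, h(5.125) = -50.046875, h(6.5) = -89.75.
T_4 = (Δu/2)·[h(u_0) + 2h(u_1) + 2h(u_2) + 2h(u_3) + h(u_4)].
Sum = -166.07421875.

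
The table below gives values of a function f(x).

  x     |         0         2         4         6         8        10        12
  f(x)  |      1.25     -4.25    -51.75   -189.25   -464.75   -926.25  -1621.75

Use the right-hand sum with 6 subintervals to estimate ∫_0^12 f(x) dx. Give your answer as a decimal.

Δx = 2.
Sum = 2·[(-4.25) + (-51.75) + (-189.25) + (-464.75) + (-926.25) + (-1621.75)] = -6516.

-6516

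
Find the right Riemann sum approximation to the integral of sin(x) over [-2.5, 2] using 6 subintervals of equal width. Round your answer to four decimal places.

Δx = (2 − (-2.5))/6 = 0.75.
Right endpoints: -1.75, -1, -0.25, 0.5, 1.25, 2.
f(-1.75) ≈ -0.9840, f(-1) ≈ -0.8415, f(-0.25) ≈ -0.2474, f(0.5) ≈ 0.4794, f(1.25) ≈ 0.9490, f(2) ≈ 0.9093.
Sum = Δx · [f(-1.75) + f(-1) + f(-0.25) + ...].
Sum ≈ 0.1986.

0.1986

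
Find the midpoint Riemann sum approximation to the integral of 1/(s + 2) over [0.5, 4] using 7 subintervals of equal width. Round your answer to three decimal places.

0.874

Δs = (4 − 0.5)/7 = 0.5.
Midpoints: 0.75, 1.25, 1.75, 2.25, 2.75, 3.25, 3.75.
f(0.75) = 4/11, f(1.25) = 4/13, f(1.75) = 4/15, f(2.25) = 4/17, f(2.75) = 4/19, f(3.25) = 4/21, f(3.75) = 4/23.
Sum = Δs · [f(0.75) + f(1.25) + f(1.75) + ...].
Sum ≈ 0.874.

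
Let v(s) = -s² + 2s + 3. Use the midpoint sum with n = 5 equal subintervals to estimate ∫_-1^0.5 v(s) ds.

Δs = (0.5 − (-1))/5 = 0.3.
Midpoints: -0.85, -0.55, -0.25, 0.05, 0.35.
v(-0.85) = 0.5775, v(-0.55) = 1.5975, v(-0.25) = 2.4375, v(0.05) = 3.0975, v(0.35) = 3.5775.
Sum = Δs · [v(-0.85) + v(-0.55) + v(-0.25) + v(0.05) + v(0.35)].
Sum = 3.38625.

3.38625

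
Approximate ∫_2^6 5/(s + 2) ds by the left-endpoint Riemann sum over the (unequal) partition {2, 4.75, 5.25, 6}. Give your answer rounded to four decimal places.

Subinterval widths: 2.75, 0.5, 0.75.
Left endpoints: 2, 4.75, 5.25.
f(2) = 1.25, f(4.75) = 20/27, f(5.25) = 20/29.
Sum = Σ Δs_i · f(s_i).
Sum ≈ 4.3251.

4.3251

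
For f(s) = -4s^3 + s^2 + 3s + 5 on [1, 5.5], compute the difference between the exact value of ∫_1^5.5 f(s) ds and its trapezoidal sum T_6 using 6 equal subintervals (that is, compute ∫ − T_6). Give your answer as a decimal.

16.03125

Exact integral: ∫_1^5.5 f(s) ds = -792.5625.
T_6 = -808.59375.
Error = -792.5625 − (-808.59375) = 16.03125.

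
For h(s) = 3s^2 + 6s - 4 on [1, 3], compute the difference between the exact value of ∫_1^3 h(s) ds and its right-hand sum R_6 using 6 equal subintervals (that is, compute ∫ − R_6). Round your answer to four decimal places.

Exact integral: ∫_1^3 h(s) ds = 42.
R_6 ≈ 48.111111.
Error ≈ 42 − 48.111111 ≈ -6.1111.

-6.1111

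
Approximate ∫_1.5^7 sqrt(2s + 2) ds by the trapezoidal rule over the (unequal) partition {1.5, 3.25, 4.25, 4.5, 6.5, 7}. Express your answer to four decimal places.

Subinterval widths: 1.75, 1, 0.25, 2, 0.5.
f(1.5) ≈ 2.2361, f(3.25) ≈ 2.9155, f(4.25) ≈ 3.2404, f(4.5) ≈ 3.3166, f(6.5) ≈ 3.8730, f(7) ≈ 4.0000.
On each subinterval the trapezoid contributes (Δs_i/2)·[f(s_{i-1}) + f(s_i)].
Sum ≈ 17.5630.

17.5630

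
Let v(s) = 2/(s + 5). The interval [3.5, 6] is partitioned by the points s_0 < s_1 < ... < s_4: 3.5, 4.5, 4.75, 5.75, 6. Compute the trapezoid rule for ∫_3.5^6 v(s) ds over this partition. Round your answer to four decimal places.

Subinterval widths: 1, 0.25, 1, 0.25.
v(3.5) = 4/17, v(4.5) = 4/19, v(4.75) = 8/39, v(5.75) = 8/43, v(6) = 2/11.
On each subinterval the trapezoid contributes (Δs_i/2)·[v(s_{i-1}) + v(s_i)].
Sum ≈ 0.5164.

0.5164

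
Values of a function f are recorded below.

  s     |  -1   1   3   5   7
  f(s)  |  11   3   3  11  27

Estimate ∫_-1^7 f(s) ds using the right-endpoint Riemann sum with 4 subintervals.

Δs = 2.
Sum = 2·[3 + 3 + 11 + 27] = 88.

88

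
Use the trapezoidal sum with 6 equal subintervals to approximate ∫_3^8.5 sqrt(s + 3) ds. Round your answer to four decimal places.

Δs = (8.5 − 3)/6 = 11/12.
f(3) ≈ 2.4495, f(47/12) ≈ 2.6300, f(29/6) ≈ 2.7988, f(5.75) ≈ 2.9580, f(20/3) ≈ 3.1091, f(91/12) ≈ 3.2532, f(8.5) ≈ 3.3912.
T_6 = (Δs/2)·[f(s_0) + 2f(s_1) + ... + 2f(s_{5}) + f(s_6)].
Sum ≈ 16.1970.

16.1970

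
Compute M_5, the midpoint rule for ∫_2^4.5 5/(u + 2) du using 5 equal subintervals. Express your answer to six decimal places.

2.425524

Δu = (4.5 − 2)/5 = 0.5.
Midpoints: 2.25, 2.75, 3.25, 3.75, 4.25.
f(2.25) = 20/17, f(2.75) = 20/19, f(3.25) = 20/21, f(3.75) = 20/23, f(4.25) = 0.8.
Sum = Δu · [f(2.25) + f(2.75) + f(3.25) + f(3.75) + f(4.25)].
Sum ≈ 2.425524.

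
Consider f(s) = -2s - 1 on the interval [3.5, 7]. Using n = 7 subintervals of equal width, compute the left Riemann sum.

Δs = (7 − 3.5)/7 = 0.5.
Left endpoints: 3.5, 4, 4.5, 5, 5.5, 6, 6.5.
f(3.5) = -8, f(4) = -9, f(4.5) = -10, f(5) = -11, f(5.5) = -12, f(6) = -13, f(6.5) = -14.
Sum = Δs · [f(3.5) + f(4) + f(4.5) + ...].
Sum = -38.5.

-38.5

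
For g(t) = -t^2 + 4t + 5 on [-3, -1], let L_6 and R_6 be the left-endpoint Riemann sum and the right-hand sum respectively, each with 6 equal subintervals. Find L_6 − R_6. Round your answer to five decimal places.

L_6 ≈ -17.3703704.
R_6 ≈ -12.0370370.
L_6 − R_6 ≈ -5.33333.

-5.33333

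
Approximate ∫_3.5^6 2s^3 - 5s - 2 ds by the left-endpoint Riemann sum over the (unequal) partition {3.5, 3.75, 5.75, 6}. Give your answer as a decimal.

273.3671875

Subinterval widths: 0.25, 2, 0.25.
Left endpoints: 3.5, 3.75, 5.75.
f(3.5) = 66.25, f(3.75) = 84.71875, f(5.75) = 349.46875.
Sum = Σ Δs_i · f(s_i).
Sum = 273.3671875.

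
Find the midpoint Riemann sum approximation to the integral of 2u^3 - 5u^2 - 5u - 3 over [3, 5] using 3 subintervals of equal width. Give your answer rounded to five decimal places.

Δu = (5 − 3)/3 = 2/3.
Midpoints: 10/3, 4, 14/3.
f(10/3) = -31/27, f(4) = 25, f(14/3) = 1837/27.
Sum = Δu · [f(10/3) + f(4) + f(14/3)].
Sum ≈ 61.25926.

61.25926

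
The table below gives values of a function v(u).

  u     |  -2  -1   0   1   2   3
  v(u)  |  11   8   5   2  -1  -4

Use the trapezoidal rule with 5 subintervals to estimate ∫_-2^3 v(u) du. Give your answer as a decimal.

17.5

Δu = 1.
T_5 = (1/2)·[11 + 2·8 + 2·5 + 2·2 + 2·(-1) + (-4)] = 17.5.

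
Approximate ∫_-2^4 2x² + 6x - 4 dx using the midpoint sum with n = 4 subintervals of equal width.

57.75

Δx = (4 − (-2))/4 = 1.5.
Midpoints: -1.25, 0.25, 1.75, 3.25.
f(-1.25) = -8.375, f(0.25) = -2.375, f(1.75) = 12.625, f(3.25) = 36.625.
Sum = Δx · [f(-1.25) + f(0.25) + f(1.75) + f(3.25)].
Sum = 57.75.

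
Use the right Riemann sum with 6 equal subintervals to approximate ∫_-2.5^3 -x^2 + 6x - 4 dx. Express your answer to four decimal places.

Δx = (3 − (-2.5))/6 = 11/12.
Right endpoints: -19/12, -2/3, 0.25, 7/6, 25/12, 3.
f(-19/12) = -2305/144, f(-2/3) = -76/9, f(0.25) = -2.5625, f(7/6) = 59/36, f(25/12) = 599/144, f(3) = 5.
Sum = Δx · [f(-19/12) + f(-2/3) + f(0.25) + ...].
Sum ≈ -14.8640.

-14.8640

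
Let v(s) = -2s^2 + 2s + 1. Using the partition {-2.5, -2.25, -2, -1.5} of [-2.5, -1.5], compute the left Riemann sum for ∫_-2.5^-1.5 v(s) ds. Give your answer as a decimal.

Subinterval widths: 0.25, 0.25, 0.5.
Left endpoints: -2.5, -2.25, -2.
v(-2.5) = -16.5, v(-2.25) = -13.625, v(-2) = -11.
Sum = Σ Δs_i · v(s_i).
Sum = -13.03125.

-13.03125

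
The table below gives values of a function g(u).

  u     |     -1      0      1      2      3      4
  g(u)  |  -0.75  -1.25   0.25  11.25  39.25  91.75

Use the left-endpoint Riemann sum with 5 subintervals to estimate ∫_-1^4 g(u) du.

Δu = 1.
Sum = 1·[(-0.75) + (-1.25) + 0.25 + 11.25 + 39.25] = 48.75.

48.75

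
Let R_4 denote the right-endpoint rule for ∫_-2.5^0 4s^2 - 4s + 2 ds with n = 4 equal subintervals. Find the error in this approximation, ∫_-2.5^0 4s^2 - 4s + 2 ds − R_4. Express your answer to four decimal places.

Exact integral: ∫_-2.5^0 f(s) ds ≈ 38.333333.
R_4 = 28.046875.
Error ≈ 38.333333 − 28.046875 ≈ 10.2865.

10.2865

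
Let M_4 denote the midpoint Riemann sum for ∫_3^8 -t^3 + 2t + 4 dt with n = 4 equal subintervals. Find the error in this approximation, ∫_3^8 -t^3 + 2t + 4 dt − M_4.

-10.7421875

Exact integral: ∫_3^8 f(t) dt = -928.75.
M_4 = -918.0078125.
Error = -928.75 − (-918.0078125) = -10.7421875.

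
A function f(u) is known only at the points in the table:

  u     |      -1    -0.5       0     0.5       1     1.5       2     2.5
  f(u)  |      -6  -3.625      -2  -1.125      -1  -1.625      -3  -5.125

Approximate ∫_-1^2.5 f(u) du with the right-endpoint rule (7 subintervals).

-8.75

Δu = 0.5.
Sum = 0.5·[(-3.625) + (-2) + (-1.125) + (-1) + (-1.625) + (-3) + (-5.125)] = -8.75.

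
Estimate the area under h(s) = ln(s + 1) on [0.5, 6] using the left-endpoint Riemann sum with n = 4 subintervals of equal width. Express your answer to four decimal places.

Δs = (6 − 0.5)/4 = 1.375.
Left endpoints: 0.5, 1.875, 3.25, 4.625.
h(0.5) ≈ 0.4055, h(1.875) ≈ 1.0561, h(3.25) ≈ 1.4469, h(4.625) ≈ 1.7272.
Sum = Δs · [h(0.5) + h(1.875) + h(3.25) + h(4.625)].
Sum ≈ 6.3740.

6.3740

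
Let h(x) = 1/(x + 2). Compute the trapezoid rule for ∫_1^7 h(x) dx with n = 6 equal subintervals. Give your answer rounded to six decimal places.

1.106746

Δx = (7 − 1)/6 = 1.
h(1) = 1/3, h(2) = 0.25, h(3) = 0.2, h(4) = 1/6, h(5) = 1/7, h(6) = 0.125, h(7) = 1/9.
T_6 = (Δx/2)·[h(x_0) + 2h(x_1) + ... + 2h(x_{5}) + h(x_6)].
Sum ≈ 1.106746.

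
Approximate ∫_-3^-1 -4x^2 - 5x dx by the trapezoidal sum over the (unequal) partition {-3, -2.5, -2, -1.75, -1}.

Subinterval widths: 0.5, 0.5, 0.25, 0.75.
f(-3) = -21, f(-2.5) = -12.5, f(-2) = -6, f(-1.75) = -3.5, f(-1) = 1.
On each subinterval the trapezoid contributes (Δx_i/2)·[f(x_{i-1}) + f(x_i)].
Sum = -15.125.

-15.125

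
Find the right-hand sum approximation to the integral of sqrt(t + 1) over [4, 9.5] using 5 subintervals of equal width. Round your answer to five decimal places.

15.77442

Δt = (9.5 − 4)/5 = 1.1.
Right endpoints: 5.1, 6.2, 7.3, 8.4, 9.5.
f(5.1) ≈ 2.46982, f(6.2) ≈ 2.68328, f(7.3) ≈ 2.88097, f(8.4) ≈ 3.06594, f(9.5) ≈ 3.24037.
Sum = Δt · [f(5.1) + f(6.2) + f(7.3) + f(8.4) + f(9.5)].
Sum ≈ 15.77442.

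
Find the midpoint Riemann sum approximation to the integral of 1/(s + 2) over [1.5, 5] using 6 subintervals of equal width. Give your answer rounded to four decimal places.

Δs = (5 − 1.5)/6 = 7/12.
Midpoints: 43/24, 2.375, 71/24, 85/24, 4.125, 113/24.
f(43/24) = 24/91, f(2.375) = 8/35, f(71/24) = 24/119, f(85/24) = 24/133, f(4.125) = 8/49, f(113/24) = 24/161.
Sum = Δs · [f(43/24) + f(2.375) + f(71/24) + ...].
Sum ≈ 0.6923.

0.6923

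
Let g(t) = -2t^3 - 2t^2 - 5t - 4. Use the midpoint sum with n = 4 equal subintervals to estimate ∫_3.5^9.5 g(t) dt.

Δt = (9.5 − 3.5)/4 = 1.5.
Midpoints: 4.25, 5.75, 7.25, 8.75.
g(4.25) = -214.90625, g(5.75) = -479.09375, g(7.25) = -907.53125, g(8.75) = -1540.71875.
Sum = Δt · [g(4.25) + g(5.75) + g(7.25) + g(8.75)].
Sum = -4713.375.

-4713.375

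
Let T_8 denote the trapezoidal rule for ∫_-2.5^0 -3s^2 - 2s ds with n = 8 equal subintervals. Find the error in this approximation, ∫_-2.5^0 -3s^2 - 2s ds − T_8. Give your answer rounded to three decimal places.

0.122

Exact integral: ∫_-2.5^0 f(s) ds = -9.375.
T_8 ≈ -9.49707.
Error ≈ -9.375 − (-9.49707) ≈ 0.122.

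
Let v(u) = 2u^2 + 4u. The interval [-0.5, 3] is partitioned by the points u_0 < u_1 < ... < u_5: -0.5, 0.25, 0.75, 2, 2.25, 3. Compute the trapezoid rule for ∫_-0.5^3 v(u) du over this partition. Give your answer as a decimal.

Subinterval widths: 0.75, 0.5, 1.25, 0.25, 0.75.
v(-0.5) = -1.5, v(0.25) = 1.125, v(0.75) = 4.125, v(2) = 16, v(2.25) = 19.125, v(3) = 30.
On each subinterval the trapezoid contributes (Δu_i/2)·[v(u_{i-1}) + v(u_i)].
Sum = 36.5625.

36.5625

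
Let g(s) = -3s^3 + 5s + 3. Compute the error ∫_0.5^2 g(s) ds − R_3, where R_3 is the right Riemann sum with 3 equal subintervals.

Exact integral: ∫_0.5^2 g(s) ds = 1.921875.
R_3 = -2.8125.
Error = 1.921875 − (-2.8125) = 4.734375.

4.734375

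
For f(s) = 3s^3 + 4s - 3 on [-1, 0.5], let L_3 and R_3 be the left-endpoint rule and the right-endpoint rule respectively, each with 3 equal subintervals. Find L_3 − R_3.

-4.6875

L_3 = -9.1875.
R_3 = -4.5.
L_3 − R_3 = -4.6875.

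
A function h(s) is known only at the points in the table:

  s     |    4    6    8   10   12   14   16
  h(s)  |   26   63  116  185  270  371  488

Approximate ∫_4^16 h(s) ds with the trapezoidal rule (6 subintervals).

2524

Δs = 2.
T_6 = (2/2)·[26 + 2·63 + 2·116 + 2·185 + 2·270 + 2·371 + 488] = 2524.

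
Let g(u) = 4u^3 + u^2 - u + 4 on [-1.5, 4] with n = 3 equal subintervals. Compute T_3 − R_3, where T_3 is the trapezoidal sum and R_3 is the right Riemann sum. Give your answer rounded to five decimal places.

T_3 ≈ 337.8171296.
R_3 ≈ 592.4212963.
T_3 − R_3 ≈ -254.60417.

-254.60417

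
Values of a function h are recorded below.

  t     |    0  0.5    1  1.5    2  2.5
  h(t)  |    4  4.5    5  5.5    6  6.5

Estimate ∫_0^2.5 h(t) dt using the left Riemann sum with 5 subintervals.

Δt = 0.5.
Sum = 0.5·[4 + 4.5 + 5 + 5.5 + 6] = 12.5.

12.5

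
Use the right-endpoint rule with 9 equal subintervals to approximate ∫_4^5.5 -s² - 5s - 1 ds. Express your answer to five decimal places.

Δs = (5.5 − 4)/9 = 1/6.
Right endpoints: 25/6, 13/3, 4.5, 14/3, 29/6, 5, 31/6, 16/3, 5.5.
f(25/6) = -1411/36, f(13/3) = -373/9, f(4.5) = -43.75, f(14/3) = -415/9, f(29/6) = -1747/36, f(5) = -51, f(31/6) = -1927/36, f(16/3) = -505/9, f(5.5) = -58.75.
Sum = Δs · [f(25/6) + f(13/3) + f(4.5) + ...].
Sum ≈ -73.06944.

-73.06944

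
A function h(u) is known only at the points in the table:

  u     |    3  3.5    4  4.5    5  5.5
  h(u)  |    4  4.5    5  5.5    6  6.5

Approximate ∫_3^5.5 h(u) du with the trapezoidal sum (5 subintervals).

Δu = 0.5.
T_5 = (0.5/2)·[4 + 2·4.5 + 2·5 + 2·5.5 + 2·6 + 6.5] = 13.125.

13.125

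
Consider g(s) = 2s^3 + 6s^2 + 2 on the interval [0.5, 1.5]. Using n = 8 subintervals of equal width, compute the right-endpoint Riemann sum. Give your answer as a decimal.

12.1875

Δs = (1.5 − 0.5)/8 = 0.125.
Right endpoints: 0.625, 0.75, 0.875, 1, 1.125, 1.25, 1.375, 1.5.
g(0.625) = 4.83203125, g(0.75) = 6.21875, g(0.875) = 7.93359375, g(1) = 10, g(1.125) = 12.44140625, g(1.25) = 15.28125, g(1.375) = 18.54296875, g(1.5) = 22.25.
Sum = Δs · [g(0.625) + g(0.75) + g(0.875) + ...].
Sum = 12.1875.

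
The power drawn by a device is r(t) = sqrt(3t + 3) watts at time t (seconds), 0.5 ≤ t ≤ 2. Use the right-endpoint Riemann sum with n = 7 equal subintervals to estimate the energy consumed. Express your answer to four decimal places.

Δt = (2 − 0.5)/7 = 3/14.
Right endpoints: 5/7, 13/14, 8/7, 19/14, 11/7, 25/14, 2.
r(5/7) ≈ 2.2678, r(13/14) ≈ 2.4054, r(8/7) ≈ 2.5355, r(19/14) ≈ 2.6592, r(11/7) ≈ 2.7775, r(25/14) ≈ 2.8909, r(2) ≈ 3.0000.
Sum = Δt · [r(5/7) + r(13/14) + r(8/7) + ...].
Sum ≈ 3.9720.

3.9720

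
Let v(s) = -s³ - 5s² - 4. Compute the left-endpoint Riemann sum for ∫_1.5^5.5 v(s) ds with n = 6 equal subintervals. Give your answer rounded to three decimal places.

Δs = (5.5 − 1.5)/6 = 2/3.
Left endpoints: 1.5, 13/6, 17/6, 3.5, 25/6, 29/6.
v(1.5) = -18.625, v(13/6) = -8131/216, v(17/6) = -14447/216, v(3.5) = -108.125, v(25/6) = -35239/216, v(29/6) = -50483/216.
Sum = Δs · [v(1.5) + v(13/6) + v(17/6) + ...].
Sum ≈ -418.759.

-418.759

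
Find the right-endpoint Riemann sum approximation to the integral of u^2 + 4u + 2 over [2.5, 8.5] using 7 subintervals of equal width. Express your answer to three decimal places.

Δu = (8.5 − 2.5)/7 = 6/7.
Right endpoints: 47/14, 59/14, 71/14, 83/14, 95/14, 107/14, 8.5.
f(47/14) = 5233/196, f(59/14) = 7177/196, f(71/14) = 9409/196, f(83/14) = 11929/196, f(95/14) = 14737/196, f(107/14) = 17833/196, f(8.5) = 108.25.
Sum = Δu · [f(47/14) + f(59/14) + f(71/14) + ...].
Sum ≈ 382.806.

382.806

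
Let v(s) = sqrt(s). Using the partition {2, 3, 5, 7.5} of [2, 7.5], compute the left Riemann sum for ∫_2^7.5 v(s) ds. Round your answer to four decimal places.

Subinterval widths: 1, 2, 2.5.
Left endpoints: 2, 3, 5.
v(2) ≈ 1.4142, v(3) ≈ 1.7321, v(5) ≈ 2.2361.
Sum = Σ Δs_i · v(s_i).
Sum ≈ 10.4685.

10.4685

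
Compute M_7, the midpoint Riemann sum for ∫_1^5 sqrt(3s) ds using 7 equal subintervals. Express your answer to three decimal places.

Δs = (5 − 1)/7 = 4/7.
Midpoints: 9/7, 13/7, 17/7, 3, 25/7, 29/7, 33/7.
f(9/7) ≈ 1.964, f(13/7) ≈ 2.360, f(17/7) ≈ 2.699, f(3) ≈ 3.000, f(25/7) ≈ 3.273, f(29/7) ≈ 3.525, f(33/7) ≈ 3.761.
Sum = Δs · [f(9/7) + f(13/7) + f(17/7) + ...].
Sum ≈ 11.762.

11.762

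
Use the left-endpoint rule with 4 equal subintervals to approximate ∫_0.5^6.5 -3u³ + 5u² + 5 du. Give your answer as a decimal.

Δu = (6.5 − 0.5)/4 = 1.5.
Left endpoints: 0.5, 2, 3.5, 5.
f(0.5) = 5.875, f(2) = 1, f(3.5) = -62.375, f(5) = -245.
Sum = Δu · [f(0.5) + f(2) + f(3.5) + f(5)].
Sum = -450.75.

-450.75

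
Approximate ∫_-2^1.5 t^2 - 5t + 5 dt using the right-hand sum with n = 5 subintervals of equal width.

Δt = (1.5 − (-2))/5 = 0.7.
Right endpoints: -1.3, -0.6, 0.1, 0.8, 1.5.
f(-1.3) = 13.19, f(-0.6) = 8.36, f(0.1) = 4.51, f(0.8) = 1.64, f(1.5) = -0.25.
Sum = Δt · [f(-1.3) + f(-0.6) + f(0.1) + f(0.8) + f(1.5)].
Sum = 19.215.

19.215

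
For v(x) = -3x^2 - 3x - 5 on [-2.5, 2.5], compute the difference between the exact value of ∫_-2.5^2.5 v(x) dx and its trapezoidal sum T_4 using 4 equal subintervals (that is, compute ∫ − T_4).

3.90625

Exact integral: ∫_-2.5^2.5 v(x) dx = -56.25.
T_4 = -60.15625.
Error = -56.25 − (-60.15625) = 3.90625.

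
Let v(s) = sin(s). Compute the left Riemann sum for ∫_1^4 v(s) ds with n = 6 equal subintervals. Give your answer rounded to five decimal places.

Δs = (4 − 1)/6 = 0.5.
Left endpoints: 1, 1.5, 2, 2.5, 3, 3.5.
v(1) ≈ 0.84147, v(1.5) ≈ 0.99749, v(2) ≈ 0.90930, v(2.5) ≈ 0.59847, v(3) ≈ 0.14112, v(3.5) ≈ -0.35078.
Sum = Δs · [v(1) + v(1.5) + v(2) + ...].
Sum ≈ 1.56854.

1.56854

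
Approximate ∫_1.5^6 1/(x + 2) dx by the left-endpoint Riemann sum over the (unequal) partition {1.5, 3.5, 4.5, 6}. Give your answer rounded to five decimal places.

Subinterval widths: 2, 1, 1.5.
Left endpoints: 1.5, 3.5, 4.5.
f(1.5) = 2/7, f(3.5) = 2/11, f(4.5) = 2/13.
Sum = Σ Δx_i · f(x_i).
Sum ≈ 0.98402.

0.98402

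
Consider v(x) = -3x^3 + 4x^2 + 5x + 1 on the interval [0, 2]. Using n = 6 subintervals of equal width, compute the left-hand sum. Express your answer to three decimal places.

10.148

Δx = (2 − 0)/6 = 1/3.
Left endpoints: 0, 1/3, 2/3, 1, 4/3, 5/3.
v(0) = 1, v(1/3) = 3, v(2/3) = 47/9, v(1) = 7, v(4/3) = 23/3, v(5/3) = 59/9.
Sum = Δx · [v(0) + v(1/3) + v(2/3) + ...].
Sum ≈ 10.148.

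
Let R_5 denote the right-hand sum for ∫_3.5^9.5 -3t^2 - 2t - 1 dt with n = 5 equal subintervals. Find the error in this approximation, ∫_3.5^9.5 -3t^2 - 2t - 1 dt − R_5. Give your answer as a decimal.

151.92

Exact integral: ∫_3.5^9.5 f(t) dt = -898.5.
R_5 = -1050.42.
Error = -898.5 − (-1050.42) = 151.92.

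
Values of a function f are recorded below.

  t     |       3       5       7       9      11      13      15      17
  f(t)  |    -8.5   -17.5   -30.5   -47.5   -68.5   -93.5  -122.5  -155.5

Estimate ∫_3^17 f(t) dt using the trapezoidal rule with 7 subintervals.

-924

Δt = 2.
T_7 = (2/2)·[(-8.5) + 2·(-17.5) + 2·(-30.5) + 2·(-47.5) + 2·(-68.5) + 2·(-93.5) + 2·(-122.5) + (-155.5)] = -924.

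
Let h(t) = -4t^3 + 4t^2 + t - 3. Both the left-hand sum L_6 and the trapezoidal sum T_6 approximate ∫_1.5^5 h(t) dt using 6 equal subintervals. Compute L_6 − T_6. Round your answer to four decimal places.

114.3333

L_6 ≈ -349.509838.
T_6 ≈ -463.843171.
L_6 − T_6 ≈ 114.3333.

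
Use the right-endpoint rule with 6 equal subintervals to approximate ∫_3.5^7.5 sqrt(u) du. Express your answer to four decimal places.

Δu = (7.5 − 3.5)/6 = 2/3.
Right endpoints: 25/6, 29/6, 5.5, 37/6, 41/6, 7.5.
f(25/6) ≈ 2.0412, f(29/6) ≈ 2.1985, f(5.5) ≈ 2.3452, f(37/6) ≈ 2.4833, f(41/6) ≈ 2.6141, f(7.5) ≈ 2.7386.
Sum = Δu · [f(25/6) + f(29/6) + f(5.5) + ...].
Sum ≈ 9.6139.

9.6139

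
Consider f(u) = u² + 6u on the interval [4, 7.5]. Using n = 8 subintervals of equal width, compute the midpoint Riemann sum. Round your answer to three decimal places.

239.986

Δu = (7.5 − 4)/8 = 0.4375.
Midpoints: 4.21875, 4.65625, 5.09375, 5.53125, 5.96875, 6.40625, 6.84375, 7.28125.
f(4.21875) = 44145/1024, f(4.65625) = 50809/1024, f(5.09375) = 57865/1024, f(5.53125) = 65313/1024, f(5.96875) = 73153/1024, f(6.40625) = 81385/1024, f(6.84375) = 90009/1024, f(7.28125) = 99025/1024.
Sum = Δu · [f(4.21875) + f(4.65625) + f(5.09375) + ...].
Sum ≈ 239.986.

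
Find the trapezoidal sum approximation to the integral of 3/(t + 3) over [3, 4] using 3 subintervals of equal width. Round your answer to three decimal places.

Δt = (4 − 3)/3 = 1/3.
f(3) = 0.5, f(10/3) = 9/19, f(11/3) = 0.45, f(4) = 3/7.
T_3 = (Δt/2)·[f(t_0) + 2f(t_1) + 2f(t_2) + f(t_3)].
Sum ≈ 0.463.

0.463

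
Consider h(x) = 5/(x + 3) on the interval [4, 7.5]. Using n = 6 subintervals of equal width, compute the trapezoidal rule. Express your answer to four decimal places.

Δx = (7.5 − 4)/6 = 7/12.
h(4) = 5/7, h(55/12) = 60/91, h(31/6) = 30/49, h(5.75) = 4/7, h(19/3) = 15/28, h(83/12) = 60/119, h(7.5) = 10/21.
T_6 = (Δx/2)·[h(x_0) + 2h(x_1) + ... + 2h(x_{5}) + h(x_6)].
Sum ≈ 2.0289.

2.0289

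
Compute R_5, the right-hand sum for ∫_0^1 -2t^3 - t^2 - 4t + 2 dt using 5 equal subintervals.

-1.56

Δt = (1 − 0)/5 = 0.2.
Right endpoints: 0.2, 0.4, 0.6, 0.8, 1.
f(0.2) = 1.144, f(0.4) = 0.112, f(0.6) = -1.192, f(0.8) = -2.864, f(1) = -5.
Sum = Δt · [f(0.2) + f(0.4) + f(0.6) + f(0.8) + f(1)].
Sum = -1.56.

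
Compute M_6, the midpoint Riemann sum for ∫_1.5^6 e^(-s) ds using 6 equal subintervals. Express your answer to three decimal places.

0.216

Δs = (6 − 1.5)/6 = 0.75.
Midpoints: 1.875, 2.625, 3.375, 4.125, 4.875, 5.625.
f(1.875) ≈ 0.153, f(2.625) ≈ 0.072, f(3.375) ≈ 0.034, f(4.125) ≈ 0.016, f(4.875) ≈ 0.008, f(5.625) ≈ 0.004.
Sum = Δs · [f(1.875) + f(2.625) + f(3.375) + ...].
Sum ≈ 0.216.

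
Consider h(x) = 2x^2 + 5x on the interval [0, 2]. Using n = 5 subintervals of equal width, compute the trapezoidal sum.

15.44

Δx = (2 − 0)/5 = 0.4.
h(0) = 0, h(0.4) = 2.32, h(0.8) = 5.28, h(1.2) = 8.88, h(1.6) = 13.12, h(2) = 18.
T_5 = (Δx/2)·[h(x_0) + 2h(x_1) + ... + 2h(x_{4}) + h(x_5)].
Sum = 15.44.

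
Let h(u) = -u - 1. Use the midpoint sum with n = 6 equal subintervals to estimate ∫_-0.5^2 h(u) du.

-4.375

Δu = (2 − (-0.5))/6 = 5/12.
Midpoints: -7/24, 0.125, 13/24, 23/24, 1.375, 43/24.
h(-7/24) = -17/24, h(0.125) = -1.125, h(13/24) = -37/24, h(23/24) = -47/24, h(1.375) = -2.375, h(43/24) = -67/24.
Sum = Δu · [h(-7/24) + h(0.125) + h(13/24) + ...].
Sum = -4.375.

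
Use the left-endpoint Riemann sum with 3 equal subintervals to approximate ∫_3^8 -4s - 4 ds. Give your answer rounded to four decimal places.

-113.3333

Δs = (8 − 3)/3 = 5/3.
Left endpoints: 3, 14/3, 19/3.
f(3) = -16, f(14/3) = -68/3, f(19/3) = -88/3.
Sum = Δs · [f(3) + f(14/3) + f(19/3)].
Sum ≈ -113.3333.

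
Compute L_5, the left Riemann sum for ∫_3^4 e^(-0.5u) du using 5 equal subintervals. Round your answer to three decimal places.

Δu = (4 − 3)/5 = 0.2.
Left endpoints: 3, 3.2, 3.4, 3.6, 3.8.
f(3) ≈ 0.223, f(3.2) ≈ 0.202, f(3.4) ≈ 0.183, f(3.6) ≈ 0.165, f(3.8) ≈ 0.150.
Sum = Δu · [f(3) + f(3.2) + f(3.4) + f(3.6) + f(3.8)].
Sum ≈ 0.185.

0.185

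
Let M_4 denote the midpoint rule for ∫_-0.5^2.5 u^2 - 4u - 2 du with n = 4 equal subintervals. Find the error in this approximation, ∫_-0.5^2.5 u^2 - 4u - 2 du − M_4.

0.140625

Exact integral: ∫_-0.5^2.5 f(u) du = -12.75.
M_4 = -12.890625.
Error = -12.75 − (-12.890625) = 0.140625.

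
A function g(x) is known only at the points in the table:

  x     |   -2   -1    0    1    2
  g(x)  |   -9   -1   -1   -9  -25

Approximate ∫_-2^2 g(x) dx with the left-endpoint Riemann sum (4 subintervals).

-20

Δx = 1.
Sum = 1·[(-9) + (-1) + (-1) + (-9)] = -20.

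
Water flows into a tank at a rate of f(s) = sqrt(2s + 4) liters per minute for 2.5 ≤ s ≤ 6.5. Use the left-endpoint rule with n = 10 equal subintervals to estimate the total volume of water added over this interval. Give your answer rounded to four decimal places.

Δs = (6.5 − 2.5)/10 = 0.4.
Left endpoints: 2.5, 2.9, 3.3, 3.7, 4.1, 4.5, 4.9, 5.3, 5.7, 6.1.
f(2.5) ≈ 3.0000, f(2.9) ≈ 3.1305, f(3.3) ≈ 3.2558, f(3.7) ≈ 3.3764, f(4.1) ≈ 3.4928, f(4.5) ≈ 3.6056, f(4.9) ≈ 3.7148, f(5.3) ≈ 3.8210, f(5.7) ≈ 3.9243, f(6.1) ≈ 4.0249.
Sum = Δs · [f(2.5) + f(2.9) + f(3.3) + ...].
Sum ≈ 14.1384.

14.1384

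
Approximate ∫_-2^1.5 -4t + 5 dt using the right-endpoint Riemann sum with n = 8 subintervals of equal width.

17.9375

Δt = (1.5 − (-2))/8 = 0.4375.
Right endpoints: -1.5625, -1.125, -0.6875, -0.25, 0.1875, 0.625, 1.0625, 1.5.
f(-1.5625) = 11.25, f(-1.125) = 9.5, f(-0.6875) = 7.75, f(-0.25) = 6, f(0.1875) = 4.25, f(0.625) = 2.5, f(1.0625) = 0.75, f(1.5) = -1.
Sum = Δt · [f(-1.5625) + f(-1.125) + f(-0.6875) + ...].
Sum = 17.9375.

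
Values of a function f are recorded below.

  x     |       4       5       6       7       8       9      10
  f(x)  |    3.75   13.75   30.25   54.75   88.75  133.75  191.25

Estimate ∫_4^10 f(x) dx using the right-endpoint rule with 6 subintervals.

512.5

Δx = 1.
Sum = 1·[13.75 + 30.25 + 54.75 + 88.75 + 133.75 + 191.25] = 512.5.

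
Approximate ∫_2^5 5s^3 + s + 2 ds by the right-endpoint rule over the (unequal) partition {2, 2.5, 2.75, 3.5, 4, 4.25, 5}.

967.921875

Subinterval widths: 0.5, 0.25, 0.75, 0.5, 0.25, 0.75.
Right endpoints: 2.5, 2.75, 3.5, 4, 4.25, 5.
f(2.5) = 82.625, f(2.75) = 108.734375, f(3.5) = 219.875, f(4) = 326, f(4.25) = 390.078125, f(5) = 632.
Sum = Σ Δs_i · f(s_i).
Sum = 967.921875.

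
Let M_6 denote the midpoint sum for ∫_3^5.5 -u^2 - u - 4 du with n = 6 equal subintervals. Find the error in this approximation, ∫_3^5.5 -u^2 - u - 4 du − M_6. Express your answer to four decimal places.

Exact integral: ∫_3^5.5 f(u) du ≈ -67.083333.
M_6 ≈ -67.047164.
Error ≈ -67.083333 − (-67.047164) ≈ -0.0362.

-0.0362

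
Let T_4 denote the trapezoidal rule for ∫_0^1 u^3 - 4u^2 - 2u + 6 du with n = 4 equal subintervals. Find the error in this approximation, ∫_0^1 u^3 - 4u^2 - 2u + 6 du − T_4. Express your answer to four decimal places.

0.0260

Exact integral: ∫_0^1 f(u) du ≈ 3.916667.
T_4 = 3.890625.
Error ≈ 3.916667 − 3.890625 ≈ 0.0260.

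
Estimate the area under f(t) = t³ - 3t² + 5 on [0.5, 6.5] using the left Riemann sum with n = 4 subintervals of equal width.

107.25

Δt = (6.5 − 0.5)/4 = 1.5.
Left endpoints: 0.5, 2, 3.5, 5.
f(0.5) = 4.375, f(2) = 1, f(3.5) = 11.125, f(5) = 55.
Sum = Δt · [f(0.5) + f(2) + f(3.5) + f(5)].
Sum = 107.25.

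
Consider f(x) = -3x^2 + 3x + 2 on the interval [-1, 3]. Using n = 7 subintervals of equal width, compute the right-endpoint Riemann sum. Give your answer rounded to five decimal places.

-12.08163

Δx = (3 − (-1))/7 = 4/7.
Right endpoints: -3/7, 1/7, 5/7, 9/7, 13/7, 17/7, 3.
f(-3/7) = 8/49, f(1/7) = 116/49, f(5/7) = 128/49, f(9/7) = 44/49, f(13/7) = -136/49, f(17/7) = -412/49, f(3) = -16.
Sum = Δx · [f(-3/7) + f(1/7) + f(5/7) + ...].
Sum ≈ -12.08163.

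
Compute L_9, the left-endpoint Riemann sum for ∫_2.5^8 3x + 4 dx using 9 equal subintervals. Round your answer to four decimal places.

Δx = (8 − 2.5)/9 = 11/18.
Left endpoints: 2.5, 28/9, 67/18, 13/3, 89/18, 50/9, 37/6, 61/9, 133/18.
f(2.5) = 11.5, f(28/9) = 40/3, f(67/18) = 91/6, f(13/3) = 17, f(89/18) = 113/6, f(50/9) = 62/3, f(37/6) = 22.5, f(61/9) = 73/3, f(133/18) = 157/6.
Sum = Δx · [f(2.5) + f(28/9) + f(67/18) + ...].
Sum ≈ 103.5833.

103.5833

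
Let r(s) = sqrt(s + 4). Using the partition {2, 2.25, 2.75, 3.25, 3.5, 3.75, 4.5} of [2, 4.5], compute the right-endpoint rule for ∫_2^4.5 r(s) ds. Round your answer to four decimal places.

Subinterval widths: 0.25, 0.5, 0.5, 0.25, 0.25, 0.75.
Right endpoints: 2.25, 2.75, 3.25, 3.5, 3.75, 4.5.
r(2.25) ≈ 2.5000, r(2.75) ≈ 2.5981, r(3.25) ≈ 2.6926, r(3.5) ≈ 2.7386, r(3.75) ≈ 2.7839, r(4.5) ≈ 2.9155.
Sum = Σ Δs_i · r(s_i).
Sum ≈ 6.8376.

6.8376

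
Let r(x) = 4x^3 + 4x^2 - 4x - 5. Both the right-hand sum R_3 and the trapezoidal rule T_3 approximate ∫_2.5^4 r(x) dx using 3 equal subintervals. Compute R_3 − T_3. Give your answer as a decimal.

56.625

R_3 = 313.75.
T_3 = 257.125.
R_3 − T_3 = 56.625.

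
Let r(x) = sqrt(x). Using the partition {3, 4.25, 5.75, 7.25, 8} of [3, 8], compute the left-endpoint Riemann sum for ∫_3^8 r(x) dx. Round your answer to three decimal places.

10.874

Subinterval widths: 1.25, 1.5, 1.5, 0.75.
Left endpoints: 3, 4.25, 5.75, 7.25.
r(3) ≈ 1.732, r(4.25) ≈ 2.062, r(5.75) ≈ 2.398, r(7.25) ≈ 2.693.
Sum = Σ Δx_i · r(x_i).
Sum ≈ 10.874.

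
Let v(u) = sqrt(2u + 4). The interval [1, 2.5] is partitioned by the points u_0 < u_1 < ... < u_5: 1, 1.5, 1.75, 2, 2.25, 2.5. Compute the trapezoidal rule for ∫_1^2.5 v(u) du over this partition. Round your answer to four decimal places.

4.1002

Subinterval widths: 0.5, 0.25, 0.25, 0.25, 0.25.
v(1) ≈ 2.4495, v(1.5) ≈ 2.6458, v(1.75) ≈ 2.7386, v(2) ≈ 2.8284, v(2.25) ≈ 2.9155, v(2.5) ≈ 3.0000.
On each subinterval the trapezoid contributes (Δu_i/2)·[v(u_{i-1}) + v(u_i)].
Sum ≈ 4.1002.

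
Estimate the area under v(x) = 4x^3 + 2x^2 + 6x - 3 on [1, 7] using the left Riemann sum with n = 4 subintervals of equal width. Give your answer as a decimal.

1741.5

Δx = (7 − 1)/4 = 1.5.
Left endpoints: 1, 2.5, 4, 5.5.
v(1) = 9, v(2.5) = 87, v(4) = 309, v(5.5) = 756.
Sum = Δx · [v(1) + v(2.5) + v(4) + v(5.5)].
Sum = 1741.5.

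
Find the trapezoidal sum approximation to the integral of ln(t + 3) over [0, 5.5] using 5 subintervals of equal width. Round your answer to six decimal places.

9.373116

Δt = (5.5 − 0)/5 = 1.1.
f(0) ≈ 1.098612, f(1.1) ≈ 1.410987, f(2.2) ≈ 1.648659, f(3.3) ≈ 1.840550, f(4.4) ≈ 2.001480, f(5.5) ≈ 2.140066.
T_5 = (Δt/2)·[f(t_0) + 2f(t_1) + ... + 2f(t_{4}) + f(t_5)].
Sum ≈ 9.373116.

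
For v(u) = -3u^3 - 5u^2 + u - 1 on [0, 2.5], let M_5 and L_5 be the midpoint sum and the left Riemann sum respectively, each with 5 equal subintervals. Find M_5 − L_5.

-16.3671875

M_5 = -53.8671875.
L_5 = -37.5.
M_5 − L_5 = -16.3671875.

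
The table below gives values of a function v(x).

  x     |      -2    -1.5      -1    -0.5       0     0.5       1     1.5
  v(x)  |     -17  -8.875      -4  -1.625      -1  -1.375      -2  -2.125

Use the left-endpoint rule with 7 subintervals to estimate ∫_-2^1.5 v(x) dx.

-17.9375

Δx = 0.5.
Sum = 0.5·[(-17) + (-8.875) + (-4) + (-1.625) + (-1) + (-1.375) + (-2)] = -17.9375.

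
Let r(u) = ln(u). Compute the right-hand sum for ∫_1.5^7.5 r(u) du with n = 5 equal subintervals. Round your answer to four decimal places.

9.4067

Δu = (7.5 − 1.5)/5 = 1.2.
Right endpoints: 2.7, 3.9, 5.1, 6.3, 7.5.
r(2.7) ≈ 0.9933, r(3.9) ≈ 1.3610, r(5.1) ≈ 1.6292, r(6.3) ≈ 1.8405, r(7.5) ≈ 2.0149.
Sum = Δu · [r(2.7) + r(3.9) + r(5.1) + r(6.3) + r(7.5)].
Sum ≈ 9.4067.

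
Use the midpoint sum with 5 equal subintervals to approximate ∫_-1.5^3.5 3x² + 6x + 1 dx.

80

Δx = (3.5 − (-1.5))/5 = 1.
Midpoints: -1, 0, 1, 2, 3.
f(-1) = -2, f(0) = 1, f(1) = 10, f(2) = 25, f(3) = 46.
Sum = Δx · [f(-1) + f(0) + f(1) + f(2) + f(3)].
Sum = 80.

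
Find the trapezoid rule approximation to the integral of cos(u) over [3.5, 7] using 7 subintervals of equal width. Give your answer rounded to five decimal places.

0.98669

Δu = (7 − 3.5)/7 = 0.5.
f(3.5) ≈ -0.93646, f(4) ≈ -0.65364, f(4.5) ≈ -0.21080, f(5) ≈ 0.28366, f(5.5) ≈ 0.70867, f(6) ≈ 0.96017, f(6.5) ≈ 0.97659, f(7) ≈ 0.75390.
T_7 = (Δu/2)·[f(u_0) + 2f(u_1) + ... + 2f(u_{6}) + f(u_7)].
Sum ≈ 0.98669.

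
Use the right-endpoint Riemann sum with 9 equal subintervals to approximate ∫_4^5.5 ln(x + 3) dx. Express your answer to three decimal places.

3.085

Δx = (5.5 − 4)/9 = 1/6.
Right endpoints: 25/6, 13/3, 4.5, 14/3, 29/6, 5, 31/6, 16/3, 5.5.
f(25/6) ≈ 1.969, f(13/3) ≈ 1.992, f(4.5) ≈ 2.015, f(14/3) ≈ 2.037, f(29/6) ≈ 2.058, f(5) ≈ 2.079, f(31/6) ≈ 2.100, f(16/3) ≈ 2.120, f(5.5) ≈ 2.140.
Sum = Δx · [f(25/6) + f(13/3) + f(4.5) + ...].
Sum ≈ 3.085.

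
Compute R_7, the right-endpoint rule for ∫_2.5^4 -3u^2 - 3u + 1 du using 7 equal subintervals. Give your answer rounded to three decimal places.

Δu = (4 − 2.5)/7 = 3/14.
Right endpoints: 19/7, 41/14, 22/7, 47/14, 25/7, 53/14, 4.
f(19/7) = -1433/49, f(41/14) = -6569/196, f(22/7) = -1865/49, f(47/14) = -8405/196, f(25/7) = -2351/49, f(53/14) = -10457/196, f(4) = -59.
Sum = Δu · [f(19/7) + f(41/14) + f(22/7) + ...].
Sum ≈ -65.151.

-65.151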